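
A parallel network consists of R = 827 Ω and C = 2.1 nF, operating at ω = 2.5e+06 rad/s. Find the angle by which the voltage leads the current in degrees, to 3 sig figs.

-77.0°

X_C = 1/(ωC) = 190 Ω
Parallel: admittances add. Y = 1/R + jωC
Y = (0.00121 + j0.00525) S
|Y| = 0.00539 S → |Z| = 1/|Y| = 186 Ω, ∠Z = −∠Y = -77.0°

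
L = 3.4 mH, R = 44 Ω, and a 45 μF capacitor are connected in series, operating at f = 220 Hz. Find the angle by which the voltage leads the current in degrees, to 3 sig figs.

ω = 2πf = 1382 rad/s
X_L = ωL = 4.70 Ω
X_C = 1/(ωC) = 16.1 Ω
Net reactance X = X_L − X_C = -11.4 Ω
Z = 44.0 − j11.4 Ω
|Z| = √(44.0² + 11.4²) = 45.4 Ω
∠Z = arctan(-11.4/44.0) = -14.5°

-14.5°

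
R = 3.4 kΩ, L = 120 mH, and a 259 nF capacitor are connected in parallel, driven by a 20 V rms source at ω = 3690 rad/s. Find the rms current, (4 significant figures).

26.71 mA

X_L = ωL = 442.8 Ω
X_C = 1/(ωC) = 1046 Ω
Parallel: admittances add. Y = 1/R + 1/(jωL) + jωC
Y = (0.0002941 − j0.001303) S
|Y| = 0.001335 S → |Z| = 1/|Y| = 748.8 Ω, ∠Z = −∠Y = 77.28°
I = V/|Z| = 20/748.8 = 26.71 mA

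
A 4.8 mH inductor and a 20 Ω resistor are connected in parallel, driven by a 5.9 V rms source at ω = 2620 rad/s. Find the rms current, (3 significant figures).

X_L = ωL = 12.6 Ω
Parallel: admittances add. Y = 1/R + 1/(jωL)
Y = (0.0500 − j0.0795) S
|Y| = 0.0939 S → |Z| = 1/|Y| = 10.6 Ω, ∠Z = −∠Y = 57.8°
I = V/|Z| = 5.9/10.6 = 554 mA

554 mA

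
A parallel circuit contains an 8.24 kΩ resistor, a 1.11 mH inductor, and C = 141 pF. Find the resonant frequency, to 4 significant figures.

ω₀ = 1/√(LC) = 1/√(0.00111 × 1.41e-10) = 2.528e+06 rad/s
f₀ = ω₀/(2π) = 402.3 kHz

402.3 kHz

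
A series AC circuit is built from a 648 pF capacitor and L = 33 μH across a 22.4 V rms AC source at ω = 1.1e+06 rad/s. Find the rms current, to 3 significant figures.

16.4 mA

X_L = ωL = 36.3 Ω
X_C = 1/(ωC) = 1400 Ω
Net reactance X = X_L − X_C = -1370 Ω
Z = − j1370 Ω
|Z| = √(0² + 1370²) = 1370 Ω
I = V/|Z| = 22.4/1370 = 16.4 mA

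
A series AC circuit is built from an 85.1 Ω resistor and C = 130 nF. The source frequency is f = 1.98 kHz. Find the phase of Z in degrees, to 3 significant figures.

ω = 2πf = 12440 rad/s
X_C = 1/(ωC) = 618 Ω
Z = 85.1 − j618 Ω
|Z| = √(85.1² + 618²) = 624 Ω
∠Z = arctan(-618/85.1) = -82.2°

-82.2°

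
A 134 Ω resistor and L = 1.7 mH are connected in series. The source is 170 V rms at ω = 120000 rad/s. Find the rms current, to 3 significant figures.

X_L = ωL = 204 Ω
Z = 134 + j204 Ω
|Z| = √(134² + 204²) = 244 Ω
I = V/|Z| = 170/244 = 697 mA

697 mA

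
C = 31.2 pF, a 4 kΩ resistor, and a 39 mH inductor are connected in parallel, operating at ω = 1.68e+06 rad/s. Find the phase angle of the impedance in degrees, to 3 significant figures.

-8.45°

X_L = ωL = 65500 Ω
X_C = 1/(ωC) = 19100 Ω
Parallel: admittances add. Y = 1/R + 1/(jωL) + jωC
Y = (0.000250 + j3.72e-05) S
|Y| = 0.000253 S → |Z| = 1/|Y| = 3960 Ω, ∠Z = −∠Y = -8.45°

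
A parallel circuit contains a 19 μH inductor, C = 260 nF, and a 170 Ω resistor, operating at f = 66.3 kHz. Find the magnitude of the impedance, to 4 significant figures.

ω = 2πf = 416600 rad/s
X_L = ωL = 7.915 Ω
X_C = 1/(ωC) = 9.233 Ω
Parallel: admittances add. Y = 1/R + 1/(jωL) + jωC
Y = (0.005882 − j0.01803) S
|Y| = 0.01897 S → |Z| = 1/|Y| = 52.72 Ω, ∠Z = −∠Y = 71.93°

52.72 Ω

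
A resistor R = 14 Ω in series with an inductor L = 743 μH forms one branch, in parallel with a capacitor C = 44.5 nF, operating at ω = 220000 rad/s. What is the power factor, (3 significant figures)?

0.139

X_L = ωL = 163 Ω
X_C = 1/(ωC) = 102 Ω
Branch 1 (R+jX_L): Z₁ = 14.0 + j163 Ω, |Z₁| = 164 Ω
Branch 2 (−jX_C): Z₂ = −j102 Ω
Parallel: Z = Z₁Z₂/(Z₁+Z₂), |Z| = 266 Ω, ∠Z = -82.0°
cos φ = cos(-82.0°) = 0.139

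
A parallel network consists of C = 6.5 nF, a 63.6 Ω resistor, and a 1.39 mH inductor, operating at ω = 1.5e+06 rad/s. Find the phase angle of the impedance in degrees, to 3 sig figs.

X_L = ωL = 2080 Ω
X_C = 1/(ωC) = 103 Ω
Parallel: admittances add. Y = 1/R + 1/(jωL) + jωC
Y = (0.0157 + j0.00927) S
|Y| = 0.0183 S → |Z| = 1/|Y| = 54.8 Ω, ∠Z = −∠Y = -30.5°

-30.5°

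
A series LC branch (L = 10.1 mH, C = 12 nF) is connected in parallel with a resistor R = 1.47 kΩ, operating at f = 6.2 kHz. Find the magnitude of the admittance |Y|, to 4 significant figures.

ω = 2πf = 38960 rad/s
X_L = ωL = 393.5 Ω
X_C = 1/(ωC) = 2139 Ω
Branch 1: Z₁ = R = 1470 Ω
Branch 2 (series LC): Z₂ = j(X_L − X_C) = −j1746 Ω
Parallel: Z = Z₁Z₂/(Z₁+Z₂), |Z| = 1124 Ω, ∠Z = -40.10°
|Y| = 1/|Z| = 889.3 μS

889.3 μS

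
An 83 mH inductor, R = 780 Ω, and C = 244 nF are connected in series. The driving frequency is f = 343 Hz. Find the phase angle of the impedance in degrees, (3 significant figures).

-65.6°

ω = 2πf = 2155 rad/s
X_L = ωL = 179 Ω
X_C = 1/(ωC) = 1900 Ω
Net reactance X = X_L − X_C = -1720 Ω
Z = 780 − j1720 Ω
|Z| = √(780² + 1720²) = 1890 Ω
∠Z = arctan(-1720/780) = -65.6°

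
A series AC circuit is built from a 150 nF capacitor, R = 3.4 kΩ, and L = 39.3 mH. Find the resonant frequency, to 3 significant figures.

2.07 kHz

ω₀ = 1/√(LC) = 1/√(0.0393 × 1.5e-07) = 13020 rad/s
f₀ = ω₀/(2π) = 2.07 kHz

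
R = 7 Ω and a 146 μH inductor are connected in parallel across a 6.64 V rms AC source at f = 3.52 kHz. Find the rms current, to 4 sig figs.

ω = 2πf = 22120 rad/s
X_L = ωL = 3.229 Ω
Parallel: admittances add. Y = 1/R + 1/(jωL)
Y = (0.1429 − j0.3097) S
|Y| = 0.3410 S → |Z| = 1/|Y| = 2.932 Ω, ∠Z = −∠Y = 65.24°
I = V/|Z| = 6.64/2.932 = 2.265 A

2.265 A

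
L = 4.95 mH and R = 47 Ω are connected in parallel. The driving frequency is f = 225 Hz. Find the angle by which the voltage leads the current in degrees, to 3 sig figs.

ω = 2πf = 1414 rad/s
X_L = ωL = 7.00 Ω
Parallel: admittances add. Y = 1/R + 1/(jωL)
Y = (0.0213 − j0.143) S
|Y| = 0.144 S → |Z| = 1/|Y| = 6.92 Ω, ∠Z = −∠Y = 81.5°

81.5°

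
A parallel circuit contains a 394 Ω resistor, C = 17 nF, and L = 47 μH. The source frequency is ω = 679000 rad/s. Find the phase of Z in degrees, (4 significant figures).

82.69°

X_L = ωL = 31.91 Ω
X_C = 1/(ωC) = 86.63 Ω
Parallel: admittances add. Y = 1/R + 1/(jωL) + jωC
Y = (0.002538 − j0.01979) S
|Y| = 0.01995 S → |Z| = 1/|Y| = 50.11 Ω, ∠Z = −∠Y = 82.69°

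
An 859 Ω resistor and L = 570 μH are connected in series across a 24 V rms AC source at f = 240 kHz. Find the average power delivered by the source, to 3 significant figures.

ω = 2πf = 1.508e+06 rad/s
X_L = ωL = 860 Ω
Z = 859 + j860 Ω
|Z| = √(859² + 860²) = 1220 Ω
∠Z = arctan(860/859) = 45.0°
I = V/|Z| = 19.7 mA
P = VI cos φ = 24 × 0.0197 × cos(45.0°) = 335 mW

335 mW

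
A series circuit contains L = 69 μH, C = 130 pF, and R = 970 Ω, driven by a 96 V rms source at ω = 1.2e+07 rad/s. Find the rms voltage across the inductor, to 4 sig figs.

80.47 V

X_L = ωL = 828.0 Ω
X_C = 1/(ωC) = 641.0 Ω
Net reactance X = X_L − X_C = 187.0 Ω
Z = 970.0 + j187.0 Ω
|Z| = √(970.0² + 187.0²) = 987.9 Ω
I = V/|Z| = 97.18 mA
V_L = I·|Z_L| = 0.09718 × 828.0 = 80.47 V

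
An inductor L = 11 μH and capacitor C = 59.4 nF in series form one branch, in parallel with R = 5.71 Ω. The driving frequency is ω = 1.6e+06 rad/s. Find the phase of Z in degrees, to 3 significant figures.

38.9°

X_L = ωL = 17.6 Ω
X_C = 1/(ωC) = 10.5 Ω
Branch 1: Z₁ = R = 5.71 Ω
Branch 2 (series LC): Z₂ = j(X_L − X_C) = j7.08 Ω
Parallel: Z = Z₁Z₂/(Z₁+Z₂), |Z| = 4.44 Ω, ∠Z = 38.9°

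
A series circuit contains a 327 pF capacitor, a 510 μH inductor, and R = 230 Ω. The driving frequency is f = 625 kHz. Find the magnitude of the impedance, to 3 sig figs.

1250 Ω

ω = 2πf = 3.927e+06 rad/s
X_L = ωL = 2000 Ω
X_C = 1/(ωC) = 779 Ω
Net reactance X = X_L − X_C = 1220 Ω
Z = 230 + j1220 Ω
|Z| = √(230² + 1220²) = 1250 Ω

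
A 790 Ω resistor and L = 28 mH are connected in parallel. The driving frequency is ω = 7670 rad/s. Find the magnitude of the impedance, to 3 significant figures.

X_L = ωL = 215 Ω
Parallel: admittances add. Y = 1/R + 1/(jωL)
Y = (0.00127 − j0.00466) S
|Y| = 0.00483 S → |Z| = 1/|Y| = 207 Ω, ∠Z = −∠Y = 74.8°

207 Ω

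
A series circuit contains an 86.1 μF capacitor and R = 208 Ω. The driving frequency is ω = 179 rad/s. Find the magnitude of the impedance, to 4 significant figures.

217.9 Ω

X_C = 1/(ωC) = 64.88 Ω
Z = 208.0 − j64.88 Ω
|Z| = √(208.0² + 64.88²) = 217.9 Ω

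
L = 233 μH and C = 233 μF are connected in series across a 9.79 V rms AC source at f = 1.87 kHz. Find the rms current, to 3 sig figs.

ω = 2πf = 11750 rad/s
X_L = ωL = 2.74 Ω
X_C = 1/(ωC) = 0.365 Ω
Net reactance X = X_L − X_C = 2.37 Ω
Z = j2.37 Ω
|Z| = √(0² + 2.37²) = 2.37 Ω
I = V/|Z| = 9.79/2.37 = 4.13 A

4.13 A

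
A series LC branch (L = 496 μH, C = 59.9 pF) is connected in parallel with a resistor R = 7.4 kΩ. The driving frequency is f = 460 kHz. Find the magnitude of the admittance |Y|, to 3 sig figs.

267 μS

ω = 2πf = 2.89e+06 rad/s
X_L = ωL = 1430 Ω
X_C = 1/(ωC) = 5780 Ω
Branch 1: Z₁ = R = 7400 Ω
Branch 2 (series LC): Z₂ = j(X_L − X_C) = −j4340 Ω
Parallel: Z = Z₁Z₂/(Z₁+Z₂), |Z| = 3750 Ω, ∠Z = -59.6°
|Y| = 1/|Z| = 267 μS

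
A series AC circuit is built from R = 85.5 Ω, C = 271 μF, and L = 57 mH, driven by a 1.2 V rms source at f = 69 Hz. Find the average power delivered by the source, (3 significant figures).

16.3 mW

ω = 2πf = 433.5 rad/s
X_L = ωL = 24.7 Ω
X_C = 1/(ωC) = 8.51 Ω
Net reactance X = X_L − X_C = 16.2 Ω
Z = 85.5 + j16.2 Ω
|Z| = √(85.5² + 16.2²) = 87.0 Ω
∠Z = arctan(16.2/85.5) = 10.7°
I = V/|Z| = 13.8 mA
P = VI cos φ = 1.2 × 0.0138 × cos(10.7°) = 16.3 mW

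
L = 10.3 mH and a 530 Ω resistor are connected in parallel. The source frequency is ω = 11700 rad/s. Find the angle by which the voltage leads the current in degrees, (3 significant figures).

X_L = ωL = 121 Ω
Parallel: admittances add. Y = 1/R + 1/(jωL)
Y = (0.00189 − j0.00830) S
|Y| = 0.00851 S → |Z| = 1/|Y| = 118 Ω, ∠Z = −∠Y = 77.2°

77.2°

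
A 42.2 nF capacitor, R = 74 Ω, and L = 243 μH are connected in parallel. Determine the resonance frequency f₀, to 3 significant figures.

ω₀ = 1/√(LC) = 1/√(0.000243 × 4.22e-08) = 312300 rad/s
f₀ = ω₀/(2π) = 49.7 kHz

49.7 kHz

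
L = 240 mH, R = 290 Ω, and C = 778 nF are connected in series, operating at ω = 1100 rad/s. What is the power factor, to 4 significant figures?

X_L = ωL = 264.0 Ω
X_C = 1/(ωC) = 1168 Ω
Net reactance X = X_L − X_C = -904.5 Ω
Z = 290.0 − j904.5 Ω
|Z| = √(290.0² + 904.5²) = 949.9 Ω
∠Z = arctan(-904.5/290.0) = -72.22°
cos φ = cos(-72.22°) = 0.3053

0.3053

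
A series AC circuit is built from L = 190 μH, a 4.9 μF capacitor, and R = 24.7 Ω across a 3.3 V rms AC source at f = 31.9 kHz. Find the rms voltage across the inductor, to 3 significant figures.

2.82 V

ω = 2πf = 200400 rad/s
X_L = ωL = 38.1 Ω
X_C = 1/(ωC) = 1.02 Ω
Net reactance X = X_L − X_C = 37.1 Ω
Z = 24.7 + j37.1 Ω
|Z| = √(24.7² + 37.1²) = 44.5 Ω
I = V/|Z| = 74.1 mA
V_L = I·|Z_L| = 0.0741 × 38.1 = 2.82 V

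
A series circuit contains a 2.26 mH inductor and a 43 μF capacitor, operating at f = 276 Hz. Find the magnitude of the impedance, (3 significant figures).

ω = 2πf = 1734 rad/s
X_L = ωL = 3.92 Ω
X_C = 1/(ωC) = 13.4 Ω
Net reactance X = X_L − X_C = -9.49 Ω
Z = − j9.49 Ω
|Z| = √(0² + 9.49²) = 9.49 Ω

9.49 Ω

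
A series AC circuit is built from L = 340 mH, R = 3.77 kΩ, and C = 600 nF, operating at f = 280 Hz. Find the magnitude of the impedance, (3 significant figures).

ω = 2πf = 1759 rad/s
X_L = ωL = 598 Ω
X_C = 1/(ωC) = 947 Ω
Net reactance X = X_L − X_C = -349 Ω
Z = 3770 − j349 Ω
|Z| = √(3770² + 349²) = 3790 Ω

3790 Ω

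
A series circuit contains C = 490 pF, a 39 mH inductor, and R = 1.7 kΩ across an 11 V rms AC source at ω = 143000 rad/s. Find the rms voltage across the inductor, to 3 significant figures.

6.92 V

X_L = ωL = 5580 Ω
X_C = 1/(ωC) = 14300 Ω
Net reactance X = X_L − X_C = -8690 Ω
Z = 1700 − j8690 Ω
|Z| = √(1700² + 8690²) = 8860 Ω
I = V/|Z| = 1.24 mA
V_L = I·|Z_L| = 0.00124 × 5580 = 6.92 V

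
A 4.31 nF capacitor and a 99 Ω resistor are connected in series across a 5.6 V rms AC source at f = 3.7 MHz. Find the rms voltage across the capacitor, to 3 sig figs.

0.562 V

ω = 2πf = 2.325e+07 rad/s
X_C = 1/(ωC) = 9.98 Ω
Z = 99.0 − j9.98 Ω
|Z| = √(99.0² + 9.98²) = 99.5 Ω
I = V/|Z| = 56.3 mA
V_C = I·|Z_C| = 0.0563 × 9.98 = 0.562 V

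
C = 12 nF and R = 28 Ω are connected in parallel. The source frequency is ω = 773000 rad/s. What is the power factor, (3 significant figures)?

0.968

X_C = 1/(ωC) = 108 Ω
Parallel: admittances add. Y = 1/R + jωC
Y = (0.0357 + j0.00928) S
|Y| = 0.0369 S → |Z| = 1/|Y| = 27.1 Ω, ∠Z = −∠Y = -14.6°
cos φ = cos(-14.6°) = 0.968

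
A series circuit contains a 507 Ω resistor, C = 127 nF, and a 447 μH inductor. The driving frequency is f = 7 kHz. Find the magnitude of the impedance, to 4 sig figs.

ω = 2πf = 43980 rad/s
X_L = ωL = 19.66 Ω
X_C = 1/(ωC) = 179.0 Ω
Net reactance X = X_L − X_C = -159.4 Ω
Z = 507.0 − j159.4 Ω
|Z| = √(507.0² + 159.4²) = 531.5 Ω

531.5 Ω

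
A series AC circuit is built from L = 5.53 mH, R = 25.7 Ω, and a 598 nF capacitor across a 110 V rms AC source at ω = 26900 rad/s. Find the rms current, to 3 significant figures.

1.22 A

X_L = ωL = 149 Ω
X_C = 1/(ωC) = 62.2 Ω
Net reactance X = X_L − X_C = 86.6 Ω
Z = 25.7 + j86.6 Ω
|Z| = √(25.7² + 86.6²) = 90.3 Ω
I = V/|Z| = 110/90.3 = 1.22 A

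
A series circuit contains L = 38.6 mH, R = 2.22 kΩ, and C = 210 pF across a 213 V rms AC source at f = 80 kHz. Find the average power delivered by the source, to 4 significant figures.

973.0 mW

ω = 2πf = 502700 rad/s
X_L = ωL = 19400 Ω
X_C = 1/(ωC) = 9474 Ω
Net reactance X = X_L − X_C = 9929 Ω
Z = 2220 + j9929 Ω
|Z| = √(2220² + 9929²) = 10170 Ω
∠Z = arctan(9929/2220) = 77.40°
I = V/|Z| = 20.94 mA
P = VI cos φ = 213 × 0.02094 × cos(77.40°) = 973.0 mW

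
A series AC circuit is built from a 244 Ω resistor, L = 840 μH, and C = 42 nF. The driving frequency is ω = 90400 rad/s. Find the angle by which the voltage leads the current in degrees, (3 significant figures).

-37.5°

X_L = ωL = 75.9 Ω
X_C = 1/(ωC) = 263 Ω
Net reactance X = X_L − X_C = -187 Ω
Z = 244 − j187 Ω
|Z| = √(244² + 187²) = 308 Ω
∠Z = arctan(-187/244) = -37.5°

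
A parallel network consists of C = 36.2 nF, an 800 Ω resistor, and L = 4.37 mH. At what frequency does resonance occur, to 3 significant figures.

12.7 kHz

ω₀ = 1/√(LC) = 1/√(0.00437 × 3.62e-08) = 79510 rad/s
f₀ = ω₀/(2π) = 12.7 kHz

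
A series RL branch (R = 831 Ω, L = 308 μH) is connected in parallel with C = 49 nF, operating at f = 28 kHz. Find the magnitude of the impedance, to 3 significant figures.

116 Ω

ω = 2πf = 175900 rad/s
X_L = ωL = 54.2 Ω
X_C = 1/(ωC) = 116 Ω
Branch 1 (R+jX_L): Z₁ = 831 + j54.2 Ω, |Z₁| = 833 Ω
Branch 2 (−jX_C): Z₂ = −j116 Ω
Parallel: Z = Z₁Z₂/(Z₁+Z₂), |Z| = 116 Ω, ∠Z = -82.0°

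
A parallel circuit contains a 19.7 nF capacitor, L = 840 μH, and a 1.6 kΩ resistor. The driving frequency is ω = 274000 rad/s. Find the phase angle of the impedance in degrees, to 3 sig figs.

-59.3°

X_L = ωL = 230 Ω
X_C = 1/(ωC) = 185 Ω
Parallel: admittances add. Y = 1/R + 1/(jωL) + jωC
Y = (0.000625 + j0.00105) S
|Y| = 0.00122 S → |Z| = 1/|Y| = 817 Ω, ∠Z = −∠Y = -59.3°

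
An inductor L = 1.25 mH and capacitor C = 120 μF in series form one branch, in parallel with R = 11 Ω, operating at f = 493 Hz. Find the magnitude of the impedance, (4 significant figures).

1.175 Ω

ω = 2πf = 3098 rad/s
X_L = ωL = 3.872 Ω
X_C = 1/(ωC) = 2.690 Ω
Branch 1: Z₁ = R = 11.00 Ω
Branch 2 (series LC): Z₂ = j(X_L − X_C) = j1.182 Ω
Parallel: Z = Z₁Z₂/(Z₁+Z₂), |Z| = 1.175 Ω, ∠Z = 83.87°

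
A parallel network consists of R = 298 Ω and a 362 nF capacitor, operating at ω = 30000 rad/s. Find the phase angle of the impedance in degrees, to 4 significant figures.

-72.83°

X_C = 1/(ωC) = 92.08 Ω
Parallel: admittances add. Y = 1/R + jωC
Y = (0.003356 + j0.01086) S
|Y| = 0.01137 S → |Z| = 1/|Y| = 87.98 Ω, ∠Z = −∠Y = -72.83°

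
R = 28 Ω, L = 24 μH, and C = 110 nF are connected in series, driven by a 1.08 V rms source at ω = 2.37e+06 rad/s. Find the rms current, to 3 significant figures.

18.0 mA

X_L = ωL = 56.9 Ω
X_C = 1/(ωC) = 3.84 Ω
Net reactance X = X_L − X_C = 53.0 Ω
Z = 28.0 + j53.0 Ω
|Z| = √(28.0² + 53.0²) = 60.0 Ω
I = V/|Z| = 1.08/60.0 = 18.0 mA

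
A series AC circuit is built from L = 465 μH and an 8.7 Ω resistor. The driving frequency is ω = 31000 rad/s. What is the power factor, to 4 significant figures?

0.5167

X_L = ωL = 14.42 Ω
Z = 8.700 + j14.42 Ω
|Z| = √(8.700² + 14.42²) = 16.84 Ω
∠Z = arctan(14.42/8.700) = 58.89°
cos φ = cos(58.89°) = 0.5167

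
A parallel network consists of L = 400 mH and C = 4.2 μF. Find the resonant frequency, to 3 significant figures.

ω₀ = 1/√(LC) = 1/√(0.4 × 4.2e-06) = 771.5 rad/s
f₀ = ω₀/(2π) = 123 Hz

123 Hz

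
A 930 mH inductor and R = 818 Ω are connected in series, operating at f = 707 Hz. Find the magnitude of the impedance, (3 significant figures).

ω = 2πf = 4442 rad/s
X_L = ωL = 4130 Ω
Z = 818 + j4130 Ω
|Z| = √(818² + 4130²) = 4210 Ω

4210 Ω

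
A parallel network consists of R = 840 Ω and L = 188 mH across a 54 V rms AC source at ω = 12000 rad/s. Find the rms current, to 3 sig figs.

X_L = ωL = 2260 Ω
Parallel: admittances add. Y = 1/R + 1/(jωL)
Y = (0.00119 − j0.000443) S
|Y| = 0.00127 S → |Z| = 1/|Y| = 787 Ω, ∠Z = −∠Y = 20.4°
I = V/|Z| = 54/787 = 68.6 mA

68.6 mA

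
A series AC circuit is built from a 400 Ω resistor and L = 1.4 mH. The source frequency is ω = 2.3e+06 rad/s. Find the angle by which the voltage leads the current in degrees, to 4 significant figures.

82.92°

X_L = ωL = 3220 Ω
Z = 400.0 + j3220 Ω
|Z| = √(400.0² + 3220²) = 3245 Ω
∠Z = arctan(3220/400.0) = 82.92°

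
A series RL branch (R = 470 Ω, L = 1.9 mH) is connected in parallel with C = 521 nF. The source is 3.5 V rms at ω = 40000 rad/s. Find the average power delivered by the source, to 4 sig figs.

25.40 mW

X_L = ωL = 76.00 Ω
X_C = 1/(ωC) = 47.98 Ω
Branch 1 (R+jX_L): Z₁ = 470.0 + j76.00 Ω, |Z₁| = 476.1 Ω
Branch 2 (−jX_C): Z₂ = −j47.98 Ω
Parallel: Z = Z₁Z₂/(Z₁+Z₂), |Z| = 48.52 Ω, ∠Z = -84.23°
I = V/|Z| = 72.13 mA
P = VI cos φ = 3.5 × 0.07213 × cos(-84.23°) = 25.40 mW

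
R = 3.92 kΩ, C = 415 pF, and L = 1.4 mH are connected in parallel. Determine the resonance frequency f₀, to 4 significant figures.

208.8 kHz

ω₀ = 1/√(LC) = 1/√(0.0014 × 4.15e-10) = 1.312e+06 rad/s
f₀ = ω₀/(2π) = 208.8 kHz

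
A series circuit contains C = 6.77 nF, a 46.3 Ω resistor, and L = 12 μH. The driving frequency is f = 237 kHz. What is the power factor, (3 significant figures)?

ω = 2πf = 1.489e+06 rad/s
X_L = ωL = 17.9 Ω
X_C = 1/(ωC) = 99.2 Ω
Net reactance X = X_L − X_C = -81.3 Ω
Z = 46.3 − j81.3 Ω
|Z| = √(46.3² + 81.3²) = 93.6 Ω
∠Z = arctan(-81.3/46.3) = -60.3°
cos φ = cos(-60.3°) = 0.495

0.495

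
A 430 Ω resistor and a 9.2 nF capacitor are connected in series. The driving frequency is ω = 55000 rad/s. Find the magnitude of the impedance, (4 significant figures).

X_C = 1/(ωC) = 1976 Ω
Z = 430.0 − j1976 Ω
|Z| = √(430.0² + 1976²) = 2023 Ω

2023 Ω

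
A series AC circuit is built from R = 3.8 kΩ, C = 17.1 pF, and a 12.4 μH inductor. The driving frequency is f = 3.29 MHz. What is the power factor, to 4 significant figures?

ω = 2πf = 2.067e+07 rad/s
X_L = ωL = 256.3 Ω
X_C = 1/(ωC) = 2829 Ω
Net reactance X = X_L − X_C = -2573 Ω
Z = 3800 − j2573 Ω
|Z| = √(3800² + 2573²) = 4589 Ω
∠Z = arctan(-2573/3800) = -34.10°
cos φ = cos(-34.10°) = 0.8281

0.8281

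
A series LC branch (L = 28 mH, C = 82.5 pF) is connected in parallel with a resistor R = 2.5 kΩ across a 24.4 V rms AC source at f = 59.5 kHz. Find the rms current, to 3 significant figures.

ω = 2πf = 373800 rad/s
X_L = ωL = 10500 Ω
X_C = 1/(ωC) = 32400 Ω
Branch 1: Z₁ = R = 2500 Ω
Branch 2 (series LC): Z₂ = j(X_L − X_C) = −j22000 Ω
Parallel: Z = Z₁Z₂/(Z₁+Z₂), |Z| = 2480 Ω, ∠Z = -6.50°
I = V/|Z| = 24.4/2480 = 9.82 mA

9.82 mA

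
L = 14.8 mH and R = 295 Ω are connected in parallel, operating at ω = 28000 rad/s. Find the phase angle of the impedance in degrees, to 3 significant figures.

X_L = ωL = 414 Ω
Parallel: admittances add. Y = 1/R + 1/(jωL)
Y = (0.00339 − j0.00241) S
|Y| = 0.00416 S → |Z| = 1/|Y| = 240 Ω, ∠Z = −∠Y = 35.4°

35.4°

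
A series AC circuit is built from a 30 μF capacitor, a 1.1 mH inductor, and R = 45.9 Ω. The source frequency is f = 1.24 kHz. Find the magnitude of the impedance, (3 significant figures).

46.1 Ω

ω = 2πf = 7791 rad/s
X_L = ωL = 8.57 Ω
X_C = 1/(ωC) = 4.28 Ω
Net reactance X = X_L − X_C = 4.29 Ω
Z = 45.9 + j4.29 Ω
|Z| = √(45.9² + 4.29²) = 46.1 Ω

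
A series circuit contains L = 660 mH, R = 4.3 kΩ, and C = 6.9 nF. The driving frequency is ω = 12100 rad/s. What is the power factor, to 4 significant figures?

0.7329

X_L = ωL = 7986 Ω
X_C = 1/(ωC) = 11980 Ω
Net reactance X = X_L − X_C = -3991 Ω
Z = 4300 − j3991 Ω
|Z| = √(4300² + 3991²) = 5867 Ω
∠Z = arctan(-3991/4300) = -42.87°
cos φ = cos(-42.87°) = 0.7329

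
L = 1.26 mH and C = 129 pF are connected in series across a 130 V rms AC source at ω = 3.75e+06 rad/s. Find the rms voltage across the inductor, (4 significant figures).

X_L = ωL = 4725 Ω
X_C = 1/(ωC) = 2067 Ω
Net reactance X = X_L − X_C = 2658 Ω
Z = j2658 Ω
|Z| = √(0² + 2658²) = 2658 Ω
I = V/|Z| = 48.91 mA
V_L = I·|Z_L| = 0.04891 × 4725 = 231.1 V

231.1 V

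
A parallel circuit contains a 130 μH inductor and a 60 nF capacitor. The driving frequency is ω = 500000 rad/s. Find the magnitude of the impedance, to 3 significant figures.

X_L = ωL = 65.0 Ω
X_C = 1/(ωC) = 33.3 Ω
Parallel: admittances add. Y = 1/(jωL) + jωC
Y = (0 + j0.0146) S
|Y| = 0.0146 S → |Z| = 1/|Y| = 68.4 Ω, ∠Z = −∠Y = -90.0°

68.4 Ω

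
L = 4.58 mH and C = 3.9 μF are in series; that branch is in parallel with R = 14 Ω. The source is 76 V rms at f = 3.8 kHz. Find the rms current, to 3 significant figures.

ω = 2πf = 23880 rad/s
X_L = ωL = 109 Ω
X_C = 1/(ωC) = 10.7 Ω
Branch 1: Z₁ = R = 14.0 Ω
Branch 2 (series LC): Z₂ = j(X_L − X_C) = j98.6 Ω
Parallel: Z = Z₁Z₂/(Z₁+Z₂), |Z| = 13.9 Ω, ∠Z = 8.08°
I = V/|Z| = 76/13.9 = 5.48 A

5.48 A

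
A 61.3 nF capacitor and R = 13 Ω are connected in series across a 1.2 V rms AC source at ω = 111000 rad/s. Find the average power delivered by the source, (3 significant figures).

860 μW

X_C = 1/(ωC) = 147 Ω
Z = 13.0 − j147 Ω
|Z| = √(13.0² + 147²) = 148 Ω
∠Z = arctan(-147/13.0) = -84.9°
I = V/|Z| = 8.13 mA
P = VI cos φ = 1.2 × 0.00813 × cos(-84.9°) = 860 μW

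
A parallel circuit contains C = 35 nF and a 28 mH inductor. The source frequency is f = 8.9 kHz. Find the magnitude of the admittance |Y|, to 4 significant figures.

1.319 mS

ω = 2πf = 55920 rad/s
X_L = ωL = 1566 Ω
X_C = 1/(ωC) = 510.9 Ω
Parallel: admittances add. Y = 1/(jωL) + jωC
Y = (0 + j0.001319) S
|Y| = 0.001319 S → |Z| = 1/|Y| = 758.4 Ω, ∠Z = −∠Y = -90.00°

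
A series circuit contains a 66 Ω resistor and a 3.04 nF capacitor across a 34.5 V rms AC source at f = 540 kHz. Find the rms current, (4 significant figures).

ω = 2πf = 3.393e+06 rad/s
X_C = 1/(ωC) = 96.95 Ω
Z = 66.00 − j96.95 Ω
|Z| = √(66.00² + 96.95²) = 117.3 Ω
I = V/|Z| = 34.5/117.3 = 294.2 mA

294.2 mA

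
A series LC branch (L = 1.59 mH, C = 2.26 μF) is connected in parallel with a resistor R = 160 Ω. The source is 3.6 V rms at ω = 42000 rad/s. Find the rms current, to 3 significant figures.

X_L = ωL = 66.8 Ω
X_C = 1/(ωC) = 10.5 Ω
Branch 1: Z₁ = R = 160 Ω
Branch 2 (series LC): Z₂ = j(X_L − X_C) = j56.2 Ω
Parallel: Z = Z₁Z₂/(Z₁+Z₂), |Z| = 53.1 Ω, ∠Z = 70.6°
I = V/|Z| = 3.6/53.1 = 67.8 mA

67.8 mA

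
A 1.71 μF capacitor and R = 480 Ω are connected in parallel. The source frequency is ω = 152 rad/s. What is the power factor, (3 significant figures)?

0.992

X_C = 1/(ωC) = 3850 Ω
Parallel: admittances add. Y = 1/R + jωC
Y = (0.00208 + j0.000260) S
|Y| = 0.00210 S → |Z| = 1/|Y| = 476 Ω, ∠Z = −∠Y = -7.11°
cos φ = cos(-7.11°) = 0.992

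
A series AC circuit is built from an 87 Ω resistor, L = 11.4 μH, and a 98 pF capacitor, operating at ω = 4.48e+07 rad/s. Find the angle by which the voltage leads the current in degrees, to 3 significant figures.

X_L = ωL = 511 Ω
X_C = 1/(ωC) = 228 Ω
Net reactance X = X_L − X_C = 283 Ω
Z = 87.0 + j283 Ω
|Z| = √(87.0² + 283²) = 296 Ω
∠Z = arctan(283/87.0) = 72.9°

72.9°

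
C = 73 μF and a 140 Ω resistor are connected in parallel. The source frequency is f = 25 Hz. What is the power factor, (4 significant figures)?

0.5287

ω = 2πf = 157.1 rad/s
X_C = 1/(ωC) = 87.21 Ω
Parallel: admittances add. Y = 1/R + jωC
Y = (0.007143 + j0.01147) S
|Y| = 0.01351 S → |Z| = 1/|Y| = 74.02 Ω, ∠Z = −∠Y = -58.08°
cos φ = cos(-58.08°) = 0.5287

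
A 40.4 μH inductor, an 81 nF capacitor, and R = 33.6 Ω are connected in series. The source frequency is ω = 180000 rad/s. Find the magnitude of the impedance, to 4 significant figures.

X_L = ωL = 7.272 Ω
X_C = 1/(ωC) = 68.59 Ω
Net reactance X = X_L − X_C = -61.32 Ω
Z = 33.60 − j61.32 Ω
|Z| = √(33.60² + 61.32²) = 69.92 Ω

69.92 Ω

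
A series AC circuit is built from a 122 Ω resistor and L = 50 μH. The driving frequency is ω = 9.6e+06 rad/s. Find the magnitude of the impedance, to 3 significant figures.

X_L = ωL = 480 Ω
Z = 122 + j480 Ω
|Z| = √(122² + 480²) = 495 Ω

495 Ω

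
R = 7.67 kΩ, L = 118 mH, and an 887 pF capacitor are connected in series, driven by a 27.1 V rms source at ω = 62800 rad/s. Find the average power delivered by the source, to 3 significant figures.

33.1 mW

X_L = ωL = 7410 Ω
X_C = 1/(ωC) = 18000 Ω
Net reactance X = X_L − X_C = -10500 Ω
Z = 7670 − j10500 Ω
|Z| = √(7670² + 10500²) = 13000 Ω
∠Z = arctan(-10500/7670) = -54.0°
I = V/|Z| = 2.08 mA
P = VI cos φ = 27.1 × 0.00208 × cos(-54.0°) = 33.1 mW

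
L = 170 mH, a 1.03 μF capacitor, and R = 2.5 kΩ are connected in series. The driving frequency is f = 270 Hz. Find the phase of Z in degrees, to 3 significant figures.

-6.48°

ω = 2πf = 1696 rad/s
X_L = ωL = 288 Ω
X_C = 1/(ωC) = 572 Ω
Net reactance X = X_L − X_C = -284 Ω
Z = 2500 − j284 Ω
|Z| = √(2500² + 284²) = 2520 Ω
∠Z = arctan(-284/2500) = -6.48°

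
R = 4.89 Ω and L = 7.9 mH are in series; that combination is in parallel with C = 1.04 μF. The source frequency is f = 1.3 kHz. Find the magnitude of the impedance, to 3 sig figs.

143 Ω

ω = 2πf = 8168 rad/s
X_L = ωL = 64.5 Ω
X_C = 1/(ωC) = 118 Ω
Branch 1 (R+jX_L): Z₁ = 4.89 + j64.5 Ω, |Z₁| = 64.7 Ω
Branch 2 (−jX_C): Z₂ = −j118 Ω
Parallel: Z = Z₁Z₂/(Z₁+Z₂), |Z| = 143 Ω, ∠Z = 80.4°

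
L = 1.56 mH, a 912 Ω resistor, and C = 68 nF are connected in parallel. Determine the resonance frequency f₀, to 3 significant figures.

15.5 kHz

ω₀ = 1/√(LC) = 1/√(0.00156 × 6.8e-08) = 97090 rad/s
f₀ = ω₀/(2π) = 15.5 kHz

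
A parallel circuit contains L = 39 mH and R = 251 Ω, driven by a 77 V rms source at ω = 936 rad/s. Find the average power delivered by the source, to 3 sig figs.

X_L = ωL = 36.5 Ω
Parallel: admittances add. Y = 1/R + 1/(jωL)
Y = (0.00398 − j0.0274) S
|Y| = 0.0277 S → |Z| = 1/|Y| = 36.1 Ω, ∠Z = −∠Y = 81.7°
I = V/|Z| = 2.13 A
P = VI cos φ = 77 × 2.13 × cos(81.7°) = 23.6 W

23.6 W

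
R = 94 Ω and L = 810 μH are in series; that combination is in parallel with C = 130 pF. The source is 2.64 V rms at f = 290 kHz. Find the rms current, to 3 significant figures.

ω = 2πf = 1.822e+06 rad/s
X_L = ωL = 1480 Ω
X_C = 1/(ωC) = 4220 Ω
Branch 1 (R+jX_L): Z₁ = 94.0 + j1480 Ω, |Z₁| = 1480 Ω
Branch 2 (−jX_C): Z₂ = −j4220 Ω
Parallel: Z = Z₁Z₂/(Z₁+Z₂), |Z| = 2270 Ω, ∠Z = 84.4°
I = V/|Z| = 2.64/2270 = 1.16 mA

1.16 mA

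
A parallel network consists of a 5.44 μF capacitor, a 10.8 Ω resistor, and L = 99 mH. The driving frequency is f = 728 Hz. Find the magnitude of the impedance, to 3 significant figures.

ω = 2πf = 4574 rad/s
X_L = ωL = 453 Ω
X_C = 1/(ωC) = 40.2 Ω
Parallel: admittances add. Y = 1/R + 1/(jωL) + jωC
Y = (0.0926 + j0.0227) S
|Y| = 0.0953 S → |Z| = 1/|Y| = 10.5 Ω, ∠Z = −∠Y = -13.8°

10.5 Ω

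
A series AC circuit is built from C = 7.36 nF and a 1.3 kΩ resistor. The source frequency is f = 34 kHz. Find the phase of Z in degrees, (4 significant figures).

ω = 2πf = 213600 rad/s
X_C = 1/(ωC) = 636.0 Ω
Z = 1300 − j636.0 Ω
|Z| = √(1300² + 636.0²) = 1447 Ω
∠Z = arctan(-636.0/1300) = -26.07°

-26.07°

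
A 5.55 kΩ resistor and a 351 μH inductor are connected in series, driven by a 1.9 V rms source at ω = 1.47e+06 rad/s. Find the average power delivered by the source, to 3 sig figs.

645 μW

X_L = ωL = 516 Ω
Z = 5550 + j516 Ω
|Z| = √(5550² + 516²) = 5570 Ω
∠Z = arctan(516/5550) = 5.31°
I = V/|Z| = 341 μA
P = VI cos φ = 1.9 × 0.000341 × cos(5.31°) = 645 μW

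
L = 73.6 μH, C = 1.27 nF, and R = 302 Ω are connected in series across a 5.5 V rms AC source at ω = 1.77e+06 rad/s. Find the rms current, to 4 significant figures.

12.61 mA

X_L = ωL = 130.3 Ω
X_C = 1/(ωC) = 444.9 Ω
Net reactance X = X_L − X_C = -314.6 Ω
Z = 302.0 − j314.6 Ω
|Z| = √(302.0² + 314.6²) = 436.1 Ω
I = V/|Z| = 5.5/436.1 = 12.61 mA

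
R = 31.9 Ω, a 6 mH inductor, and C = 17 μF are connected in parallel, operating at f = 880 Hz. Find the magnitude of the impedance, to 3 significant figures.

14.1 Ω

ω = 2πf = 5529 rad/s
X_L = ωL = 33.2 Ω
X_C = 1/(ωC) = 10.6 Ω
Parallel: admittances add. Y = 1/R + 1/(jωL) + jωC
Y = (0.0313 + j0.0639) S
|Y| = 0.0711 S → |Z| = 1/|Y| = 14.1 Ω, ∠Z = −∠Y = -63.9°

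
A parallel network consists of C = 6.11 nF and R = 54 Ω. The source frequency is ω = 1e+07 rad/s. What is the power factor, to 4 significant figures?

X_C = 1/(ωC) = 16.37 Ω
Parallel: admittances add. Y = 1/R + jωC
Y = (0.01852 + j0.06110) S
|Y| = 0.06384 S → |Z| = 1/|Y| = 15.66 Ω, ∠Z = −∠Y = -73.14°
cos φ = cos(-73.14°) = 0.2901

0.2901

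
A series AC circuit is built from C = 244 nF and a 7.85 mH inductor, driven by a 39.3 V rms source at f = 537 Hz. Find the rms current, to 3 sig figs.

33.1 mA

ω = 2πf = 3374 rad/s
X_L = ωL = 26.5 Ω
X_C = 1/(ωC) = 1210 Ω
Net reactance X = X_L − X_C = -1190 Ω
Z = − j1190 Ω
|Z| = √(0² + 1190²) = 1190 Ω
I = V/|Z| = 39.3/1190 = 33.1 mA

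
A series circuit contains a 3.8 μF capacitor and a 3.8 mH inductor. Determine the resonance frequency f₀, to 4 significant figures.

ω₀ = 1/√(LC) = 1/√(0.0038 × 3.8e-06) = 8322 rad/s
f₀ = ω₀/(2π) = 1.324 kHz

1.324 kHz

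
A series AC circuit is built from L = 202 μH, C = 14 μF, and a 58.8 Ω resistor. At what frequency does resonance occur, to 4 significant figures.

2.993 kHz

ω₀ = 1/√(LC) = 1/√(0.000202 × 1.4e-05) = 18800 rad/s
f₀ = ω₀/(2π) = 2.993 kHz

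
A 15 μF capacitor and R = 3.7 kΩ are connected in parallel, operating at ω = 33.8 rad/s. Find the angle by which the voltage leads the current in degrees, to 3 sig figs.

X_C = 1/(ωC) = 1970 Ω
Parallel: admittances add. Y = 1/R + jωC
Y = (0.000270 + j0.000507) S
|Y| = 0.000575 S → |Z| = 1/|Y| = 1740 Ω, ∠Z = −∠Y = -61.9°

-61.9°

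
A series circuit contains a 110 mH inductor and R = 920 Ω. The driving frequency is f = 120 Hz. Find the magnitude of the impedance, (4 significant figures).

ω = 2πf = 754.0 rad/s
X_L = ωL = 82.94 Ω
Z = 920.0 + j82.94 Ω
|Z| = √(920.0² + 82.94²) = 923.7 Ω

923.7 Ω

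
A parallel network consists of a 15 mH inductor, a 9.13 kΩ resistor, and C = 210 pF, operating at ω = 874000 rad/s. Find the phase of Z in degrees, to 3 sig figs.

-44.4°

X_L = ωL = 13100 Ω
X_C = 1/(ωC) = 5450 Ω
Parallel: admittances add. Y = 1/R + 1/(jωL) + jωC
Y = (0.000110 + j0.000107) S
|Y| = 0.000153 S → |Z| = 1/|Y| = 6520 Ω, ∠Z = −∠Y = -44.4°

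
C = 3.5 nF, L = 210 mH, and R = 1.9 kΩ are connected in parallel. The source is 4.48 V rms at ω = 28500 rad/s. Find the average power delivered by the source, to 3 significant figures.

X_L = ωL = 5980 Ω
X_C = 1/(ωC) = 10000 Ω
Parallel: admittances add. Y = 1/R + 1/(jωL) + jωC
Y = (0.000526 − j6.73e-05) S
|Y| = 0.000531 S → |Z| = 1/|Y| = 1880 Ω, ∠Z = −∠Y = 7.29°
I = V/|Z| = 2.38 mA
P = VI cos φ = 4.48 × 0.00238 × cos(7.29°) = 10.6 mW

10.6 mW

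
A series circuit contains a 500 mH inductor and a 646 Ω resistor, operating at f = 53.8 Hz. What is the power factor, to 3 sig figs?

0.967

ω = 2πf = 338.0 rad/s
X_L = ωL = 169 Ω
Z = 646 + j169 Ω
|Z| = √(646² + 169²) = 668 Ω
∠Z = arctan(169/646) = 14.7°
cos φ = cos(14.7°) = 0.967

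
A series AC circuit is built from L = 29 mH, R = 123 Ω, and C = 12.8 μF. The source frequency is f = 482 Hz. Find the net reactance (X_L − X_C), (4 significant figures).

ω = 2πf = 3028 rad/s
X_L = ωL = 87.83 Ω
X_C = 1/(ωC) = 25.80 Ω
X = 87.83 − 25.80 = 62.03 Ω

62.03 Ω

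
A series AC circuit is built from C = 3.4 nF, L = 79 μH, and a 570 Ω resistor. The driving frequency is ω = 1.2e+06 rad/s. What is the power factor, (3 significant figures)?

0.967

X_L = ωL = 94.8 Ω
X_C = 1/(ωC) = 245 Ω
Net reactance X = X_L − X_C = -150 Ω
Z = 570 − j150 Ω
|Z| = √(570² + 150²) = 589 Ω
∠Z = arctan(-150/570) = -14.8°
cos φ = cos(-14.8°) = 0.967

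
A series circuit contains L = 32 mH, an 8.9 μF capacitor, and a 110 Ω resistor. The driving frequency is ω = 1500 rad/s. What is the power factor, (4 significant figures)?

X_L = ωL = 48.00 Ω
X_C = 1/(ωC) = 74.91 Ω
Net reactance X = X_L − X_C = -26.91 Ω
Z = 110.0 − j26.91 Ω
|Z| = √(110.0² + 26.91²) = 113.2 Ω
∠Z = arctan(-26.91/110.0) = -13.74°
cos φ = cos(-13.74°) = 0.9714

0.9714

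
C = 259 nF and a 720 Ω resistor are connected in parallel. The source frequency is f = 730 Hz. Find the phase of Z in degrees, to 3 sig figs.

-40.5°

ω = 2πf = 4587 rad/s
X_C = 1/(ωC) = 842 Ω
Parallel: admittances add. Y = 1/R + jωC
Y = (0.00139 + j0.00119) S
|Y| = 0.00183 S → |Z| = 1/|Y| = 547 Ω, ∠Z = −∠Y = -40.5°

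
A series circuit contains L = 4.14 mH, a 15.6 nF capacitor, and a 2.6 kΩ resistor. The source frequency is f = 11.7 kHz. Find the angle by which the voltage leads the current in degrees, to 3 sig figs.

-12.3°

ω = 2πf = 73510 rad/s
X_L = ωL = 304 Ω
X_C = 1/(ωC) = 872 Ω
Net reactance X = X_L − X_C = -568 Ω
Z = 2600 − j568 Ω
|Z| = √(2600² + 568²) = 2660 Ω
∠Z = arctan(-568/2600) = -12.3°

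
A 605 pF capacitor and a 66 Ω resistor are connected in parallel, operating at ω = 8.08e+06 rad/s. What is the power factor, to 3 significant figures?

X_C = 1/(ωC) = 205 Ω
Parallel: admittances add. Y = 1/R + jωC
Y = (0.0152 + j0.00489) S
|Y| = 0.0159 S → |Z| = 1/|Y| = 62.8 Ω, ∠Z = −∠Y = -17.9°
cos φ = cos(-17.9°) = 0.952

0.952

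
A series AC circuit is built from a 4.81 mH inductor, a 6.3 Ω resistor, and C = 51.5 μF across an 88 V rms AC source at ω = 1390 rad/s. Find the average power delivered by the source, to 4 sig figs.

526.1 W

X_L = ωL = 6.686 Ω
X_C = 1/(ωC) = 13.97 Ω
Net reactance X = X_L − X_C = -7.284 Ω
Z = 6.300 − j7.284 Ω
|Z| = √(6.300² + 7.284²) = 9.630 Ω
∠Z = arctan(-7.284/6.300) = -49.14°
I = V/|Z| = 9.138 A
P = VI cos φ = 88 × 9.138 × cos(-49.14°) = 526.1 W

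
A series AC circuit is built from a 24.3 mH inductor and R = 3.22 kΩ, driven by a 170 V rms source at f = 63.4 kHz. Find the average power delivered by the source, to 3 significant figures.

894 mW

ω = 2πf = 398400 rad/s
X_L = ωL = 9680 Ω
Z = 3220 + j9680 Ω
|Z| = √(3220² + 9680²) = 10200 Ω
∠Z = arctan(9680/3220) = 71.6°
I = V/|Z| = 16.7 mA
P = VI cos φ = 170 × 0.0167 × cos(71.6°) = 894 mW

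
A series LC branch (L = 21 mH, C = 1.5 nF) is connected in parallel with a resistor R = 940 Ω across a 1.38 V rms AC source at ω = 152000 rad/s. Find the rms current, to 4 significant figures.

X_L = ωL = 3192 Ω
X_C = 1/(ωC) = 4386 Ω
Branch 1: Z₁ = R = 940.0 Ω
Branch 2 (series LC): Z₂ = j(X_L − X_C) = −j1194 Ω
Parallel: Z = Z₁Z₂/(Z₁+Z₂), |Z| = 738.6 Ω, ∠Z = -38.21°
I = V/|Z| = 1.38/738.6 = 1.868 mA

1.868 mA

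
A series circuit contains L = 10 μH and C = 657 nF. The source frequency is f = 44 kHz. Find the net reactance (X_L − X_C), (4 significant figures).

ω = 2πf = 276500 rad/s
X_L = ωL = 2.765 Ω
X_C = 1/(ωC) = 5.506 Ω
X = 2.765 − 5.506 = -2.741 Ω

-2.741 Ω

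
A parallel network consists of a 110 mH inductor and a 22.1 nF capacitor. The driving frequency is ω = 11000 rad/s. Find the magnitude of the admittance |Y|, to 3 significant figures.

583 μS

X_L = ωL = 1210 Ω
X_C = 1/(ωC) = 4110 Ω
Parallel: admittances add. Y = 1/(jωL) + jωC
Y = (0 − j0.000583) S
|Y| = 0.000583 S → |Z| = 1/|Y| = 1710 Ω, ∠Z = −∠Y = 90.0°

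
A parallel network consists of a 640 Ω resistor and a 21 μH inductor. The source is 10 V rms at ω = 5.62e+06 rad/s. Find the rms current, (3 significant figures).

86.2 mA

X_L = ωL = 118 Ω
Parallel: admittances add. Y = 1/R + 1/(jωL)
Y = (0.00156 − j0.00847) S
|Y| = 0.00862 S → |Z| = 1/|Y| = 116 Ω, ∠Z = −∠Y = 79.6°
I = V/|Z| = 10/116 = 86.2 mA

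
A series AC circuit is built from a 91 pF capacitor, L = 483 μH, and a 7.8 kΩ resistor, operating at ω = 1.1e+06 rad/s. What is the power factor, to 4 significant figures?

X_L = ωL = 531.3 Ω
X_C = 1/(ωC) = 9990 Ω
Net reactance X = X_L − X_C = -9459 Ω
Z = 7800 − j9459 Ω
|Z| = √(7800² + 9459²) = 12260 Ω
∠Z = arctan(-9459/7800) = -50.49°
cos φ = cos(-50.49°) = 0.6362

0.6362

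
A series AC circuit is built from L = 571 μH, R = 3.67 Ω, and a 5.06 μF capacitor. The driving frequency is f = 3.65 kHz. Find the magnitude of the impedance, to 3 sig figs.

5.79 Ω

ω = 2πf = 22930 rad/s
X_L = ωL = 13.1 Ω
X_C = 1/(ωC) = 8.62 Ω
Net reactance X = X_L − X_C = 4.48 Ω
Z = 3.67 + j4.48 Ω
|Z| = √(3.67² + 4.48²) = 5.79 Ω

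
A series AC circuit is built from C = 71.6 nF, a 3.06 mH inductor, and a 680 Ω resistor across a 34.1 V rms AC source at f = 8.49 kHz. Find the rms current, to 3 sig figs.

ω = 2πf = 53340 rad/s
X_L = ωL = 163 Ω
X_C = 1/(ωC) = 262 Ω
Net reactance X = X_L − X_C = -98.6 Ω
Z = 680 − j98.6 Ω
|Z| = √(680² + 98.6²) = 687 Ω
I = V/|Z| = 34.1/687 = 49.6 mA

49.6 mA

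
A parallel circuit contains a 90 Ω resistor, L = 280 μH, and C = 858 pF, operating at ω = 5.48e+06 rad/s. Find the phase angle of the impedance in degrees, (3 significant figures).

X_L = ωL = 1530 Ω
X_C = 1/(ωC) = 213 Ω
Parallel: admittances add. Y = 1/R + 1/(jωL) + jωC
Y = (0.0111 + j0.00405) S
|Y| = 0.0118 S → |Z| = 1/|Y| = 84.6 Ω, ∠Z = −∠Y = -20.0°

-20.0°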